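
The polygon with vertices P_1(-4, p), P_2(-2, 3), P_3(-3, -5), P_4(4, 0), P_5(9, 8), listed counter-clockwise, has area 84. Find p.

7

The doubled signed area Σ (x_i y_{i+1} − x_{i+1} y_i) is linear in p.
With p=0 it equals 91; the coefficient of p is 11 (from the two edges through P_1).
So 11·p + 91 = 2·84 = 168 ⇒ p = 7.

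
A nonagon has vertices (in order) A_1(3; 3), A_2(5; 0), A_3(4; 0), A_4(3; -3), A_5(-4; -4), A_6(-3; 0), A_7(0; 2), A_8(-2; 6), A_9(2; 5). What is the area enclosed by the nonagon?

48

Σ = (-15) + (0) + (-12) + (-24) + (-12) + (-6) + (4) + (-22) + (-9) = -96
Area = |Σ|/2 = 48.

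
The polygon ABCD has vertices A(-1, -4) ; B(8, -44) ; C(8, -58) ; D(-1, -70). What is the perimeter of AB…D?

|AB| = √((9)² + (-40)²) = √1681 = 41
|BC| = √((0)² + (-14)²) = √196 = 14
|CD| = √((-9)² + (-12)²) = √225 = 15
|DA| = √((0)² + (66)²) = √4356 = 66
Perimeter = 41 + 14 + 15 + 66 = 136.

136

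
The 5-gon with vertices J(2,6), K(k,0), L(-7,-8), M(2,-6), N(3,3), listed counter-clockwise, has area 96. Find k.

-7

Write out the shoelace sum; only the two edges meeting at K involve k:
2·Area = [(2·0 − k·6) + (k·(-8) − (-7)·0)] + 94
       = -14·k + 94 = 192
⇒ k = -7.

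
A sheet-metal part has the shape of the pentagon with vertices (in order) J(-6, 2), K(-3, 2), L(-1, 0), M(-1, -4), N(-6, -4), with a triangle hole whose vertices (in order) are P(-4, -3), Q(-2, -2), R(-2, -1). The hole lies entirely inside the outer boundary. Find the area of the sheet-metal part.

Outer boundary:
Apply the surveyor's formula: 2A = Σ (x_i·y_{i+1} − x_{i+1}·y_i), indices taken mod 5.
Cross-terms: -6, 2, 4, -20, -36  ⇒  Σ = -56
Area = |Σ|/2 = 28.
Hole:
Apply the surveyor's formula: 2A = Σ (x_i·y_{i+1} − x_{i+1}·y_i), indices taken mod 3.
Σ = (2) + (-2) + (2) = 2
Area = |Σ|/2 = 1.
Net area = 28 − 1 = 27.

27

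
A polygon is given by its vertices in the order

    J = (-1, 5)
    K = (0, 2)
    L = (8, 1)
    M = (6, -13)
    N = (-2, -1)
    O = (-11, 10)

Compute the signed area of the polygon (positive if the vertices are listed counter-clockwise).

Cross-terms: -2, -16, -110, -32, -31, -45  ⇒  Σ = -236
Signed area = Σ/2 = -118 (negative ⇒ clockwise traversal).

-118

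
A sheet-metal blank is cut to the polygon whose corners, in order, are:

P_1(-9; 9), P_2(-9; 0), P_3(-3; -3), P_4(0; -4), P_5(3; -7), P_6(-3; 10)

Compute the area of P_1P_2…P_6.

Apply the shoelace (surveyor's) formula: 2A = Σ (x_i·y_{i+1} − x_{i+1}·y_i), indices taken mod 6.
Cross-terms: 81, 27, 12, 12, 9, 63  ⇒  Σ = 204
Area = |Σ|/2 = 102.

102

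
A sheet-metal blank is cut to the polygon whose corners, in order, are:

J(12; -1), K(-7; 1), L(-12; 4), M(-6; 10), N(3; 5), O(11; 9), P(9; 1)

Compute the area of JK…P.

Apply Gauss's area formula: 2A = Σ (x_i·y_{i+1} − x_{i+1}·y_i), indices taken mod 7.
Cross-terms: 5, -16, -96, -60, -28, -70, -21  ⇒  Σ = -286
Area = |Σ|/2 = 143.

143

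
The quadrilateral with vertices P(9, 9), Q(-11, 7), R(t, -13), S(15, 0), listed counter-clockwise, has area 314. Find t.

1

Write out the shoelace sum; only the two edges meeting at R involve t:
2·Area = [((-11)·(-13) − t·7) + (t·0 − 15·(-13))] + 297
       = -7·t + 635 = 628
⇒ t = 1.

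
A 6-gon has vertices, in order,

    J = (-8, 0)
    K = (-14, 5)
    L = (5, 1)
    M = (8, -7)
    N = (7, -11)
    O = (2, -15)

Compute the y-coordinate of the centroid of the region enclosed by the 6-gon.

Apply Gauss's area formula. First the cross-terms c_i = x_i·y_{i+1} − x_{i+1}·y_i:
  -40, -39, -43, -39, -83, -120  ⇒  2A = -364, A = -182.
Then Σ (y_i + y_{i+1})·c_i = 4484, so ȳ = 4484 / (6·(-182)) = -1121/273.

-1121/273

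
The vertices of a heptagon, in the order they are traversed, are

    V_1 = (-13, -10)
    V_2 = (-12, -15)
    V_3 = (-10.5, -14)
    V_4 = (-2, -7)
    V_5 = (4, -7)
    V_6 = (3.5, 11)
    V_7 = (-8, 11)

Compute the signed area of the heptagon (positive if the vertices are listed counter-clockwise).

295.5

Apply the shoelace formula: 2A = Σ (x_i·y_{i+1} − x_{i+1}·y_i), indices taken mod 7.
Cross-terms: 75, 10.5, 45.5, 42, 68.5, 126.5, 223  ⇒  Σ = 591
Signed area = Σ/2 = 295.5 (positive ⇒ counter-clockwise traversal).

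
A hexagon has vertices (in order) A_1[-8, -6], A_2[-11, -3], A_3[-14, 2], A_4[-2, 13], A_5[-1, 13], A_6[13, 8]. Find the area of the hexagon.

244

Apply the surveyor's formula: 2A = Σ (x_i·y_{i+1} − x_{i+1}·y_i), indices taken mod 6.
Cross-terms: -42, -64, -178, -13, -177, -14  ⇒  Σ = -488
Area = |Σ|/2 = 244.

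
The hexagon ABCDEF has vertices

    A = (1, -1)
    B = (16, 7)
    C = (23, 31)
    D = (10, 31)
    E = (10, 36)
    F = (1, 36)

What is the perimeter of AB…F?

106

|AB| = √((15)² + (8)²) = √289 = 17
|BC| = √((7)² + (24)²) = √625 = 25
|CD| = √((-13)² + (0)²) = √169 = 13
|DE| = √((0)² + (5)²) = √25 = 5
|EF| = √((-9)² + (0)²) = √81 = 9
|FA| = √((0)² + (-37)²) = √1369 = 37
Perimeter = 17 + 25 + 13 + 5 + 9 + 37 = 106.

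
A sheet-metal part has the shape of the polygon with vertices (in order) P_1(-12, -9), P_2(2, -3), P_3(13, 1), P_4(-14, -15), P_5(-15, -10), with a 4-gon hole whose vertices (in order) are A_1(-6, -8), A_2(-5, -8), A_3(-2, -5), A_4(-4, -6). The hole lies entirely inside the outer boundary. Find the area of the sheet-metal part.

Outer boundary:
Cross-terms: 54, 41, -181, -85, 15  ⇒  Σ = -156
Area = |Σ|/2 = 78.
Hole:
Cross-terms: 8, 9, -8, -4  ⇒  Σ = 5
Area = |Σ|/2 = 2.5.
Net area = 78 − 2.5 = 75.5.

75.5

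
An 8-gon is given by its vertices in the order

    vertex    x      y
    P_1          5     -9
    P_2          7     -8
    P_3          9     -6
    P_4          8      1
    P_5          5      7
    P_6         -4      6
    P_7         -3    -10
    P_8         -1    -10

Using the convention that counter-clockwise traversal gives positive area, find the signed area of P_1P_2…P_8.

Apply the shoelace formula: 2A = Σ (x_i·y_{i+1} − x_{i+1}·y_i), indices taken mod 8.
P_1→P_2: (5)(-8) − (7)(-9) = 23
P_2→P_3: (7)(-6) − (9)(-8) = 30
P_3→P_4: (9)(1) − (8)(-6) = 57
P_4→P_5: (8)(7) − (5)(1) = 51
P_5→P_6: (5)(6) − (-4)(7) = 58
P_6→P_7: (-4)(-10) − (-3)(6) = 58
P_7→P_8: (-3)(-10) − (-1)(-10) = 20
P_8→P_1: (-1)(-9) − (5)(-10) = 59
Σ = 356
Signed area = Σ/2 = 178 (positive ⇒ counter-clockwise traversal).

178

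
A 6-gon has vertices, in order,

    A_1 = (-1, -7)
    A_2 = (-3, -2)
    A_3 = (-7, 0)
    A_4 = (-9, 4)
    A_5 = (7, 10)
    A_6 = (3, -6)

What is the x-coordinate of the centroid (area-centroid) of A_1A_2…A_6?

Apply the shoelace formula. First the cross-terms c_i = x_i·y_{i+1} − x_{i+1}·y_i:
  -19, -14, -28, -118, -72, -27  ⇒  2A = -278, A = -139.
Then Σ (x_i + x_{i+1})·c_i = 126, so x̄ = 126 / (6·(-139)) = -21/139.

-21/139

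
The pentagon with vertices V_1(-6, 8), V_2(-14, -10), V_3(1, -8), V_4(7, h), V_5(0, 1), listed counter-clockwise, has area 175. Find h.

The doubled signed area Σ (x_i y_{i+1} − x_{i+1} y_i) is linear in h.
With h=0 it equals 363; the coefficient of h is 1 (from the two edges through V_4).
So 1·h + 363 = 2·175 = 350 ⇒ h = -13.

-13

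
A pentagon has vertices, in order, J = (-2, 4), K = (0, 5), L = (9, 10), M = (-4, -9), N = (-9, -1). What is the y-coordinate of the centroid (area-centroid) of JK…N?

Apply Gauss's area formula. First the cross-terms c_i = x_i·y_{i+1} − x_{i+1}·y_i:
  -10, -45, -41, -77, -38  ⇒  2A = -211, A = -105.5.
Then Σ (y_i + y_{i+1})·c_i = -150, so ȳ = -150 / (6·(-105.5)) = 50/211.

50/211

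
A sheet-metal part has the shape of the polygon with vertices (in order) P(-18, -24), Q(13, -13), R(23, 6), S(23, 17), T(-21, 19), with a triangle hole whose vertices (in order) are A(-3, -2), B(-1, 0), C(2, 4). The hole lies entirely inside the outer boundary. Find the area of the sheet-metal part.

Outer boundary:
Apply the surveyor's formula: 2A = Σ (x_i·y_{i+1} − x_{i+1}·y_i), indices taken mod 5.
Cross-terms: 546, 377, 253, 794, 846  ⇒  Σ = 2816
Area = |Σ|/2 = 1408.
Hole:
Σ = (-2) + (-4) + (8) = 2
Area = |Σ|/2 = 1.
Net area = 1408 − 1 = 1407.

1407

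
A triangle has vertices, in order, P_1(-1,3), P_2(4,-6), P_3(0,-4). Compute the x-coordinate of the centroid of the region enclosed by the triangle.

Apply the surveyor's formula. First the cross-terms c_i = x_i·y_{i+1} − x_{i+1}·y_i:
  -6, -16, -4  ⇒  2A = -26, A = -13.
Then Σ (x_i + x_{i+1})·c_i = -78, so x̄ = -78 / (6·(-13)) = 1.

1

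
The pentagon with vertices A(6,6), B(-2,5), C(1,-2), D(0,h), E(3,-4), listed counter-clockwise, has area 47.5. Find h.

-6

The doubled signed area Σ (x_i y_{i+1} − x_{i+1} y_i) is linear in h.
With h=0 it equals 83; the coefficient of h is -2 (from the two edges through D).
So -2·h + 83 = 2·47.5 = 95 ⇒ h = -6.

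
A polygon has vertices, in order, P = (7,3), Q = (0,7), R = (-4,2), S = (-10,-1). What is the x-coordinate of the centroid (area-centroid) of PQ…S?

-2/13

Apply the shoelace formula. First the cross-terms c_i = x_i·y_{i+1} − x_{i+1}·y_i:
  49, 28, 24, -23  ⇒  2A = 78, A = 39.
Then Σ (x_i + x_{i+1})·c_i = -36, so x̄ = -36 / (6·39) = -2/13.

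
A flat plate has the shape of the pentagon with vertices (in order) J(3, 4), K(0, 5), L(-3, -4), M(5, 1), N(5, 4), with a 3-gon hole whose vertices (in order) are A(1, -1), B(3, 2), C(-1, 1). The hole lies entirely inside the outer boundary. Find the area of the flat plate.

30

Outer boundary:
J→K: (3)(5) − (0)(4) = 15
K→L: (0)(-4) − (-3)(5) = 15
L→M: (-3)(1) − (5)(-4) = 17
M→N: (5)(4) − (5)(1) = 15
N→J: (5)(4) − (3)(4) = 8
Σ = 70
Area = |Σ|/2 = 35.
Hole:
Σ = (5) + (5) + (0) = 10
Area = |Σ|/2 = 5.
Net area = 35 − 5 = 30.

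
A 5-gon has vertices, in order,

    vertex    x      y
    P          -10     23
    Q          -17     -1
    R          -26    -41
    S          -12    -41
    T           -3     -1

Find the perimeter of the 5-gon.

146

|PQ| = √((-7)² + (-24)²) = √625 = 25
|QR| = √((-9)² + (-40)²) = √1681 = 41
|RS| = √((14)² + (0)²) = √196 = 14
|ST| = √((9)² + (40)²) = √1681 = 41
|TP| = √((-7)² + (24)²) = √625 = 25
Perimeter = 25 + 41 + 14 + 41 + 25 = 146.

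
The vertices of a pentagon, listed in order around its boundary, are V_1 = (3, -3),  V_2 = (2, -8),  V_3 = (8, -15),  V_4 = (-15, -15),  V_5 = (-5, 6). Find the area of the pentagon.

248.5

Apply the shoelace formula: 2A = Σ (x_i·y_{i+1} − x_{i+1}·y_i), indices taken mod 5.
Σ = (-18) + (34) + (-345) + (-165) + (-3) = -497
Area = |Σ|/2 = 248.5.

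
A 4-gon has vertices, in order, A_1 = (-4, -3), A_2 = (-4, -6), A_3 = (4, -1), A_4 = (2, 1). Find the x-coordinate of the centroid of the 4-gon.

-14/33

Apply the surveyor's formula. First the cross-terms c_i = x_i·y_{i+1} − x_{i+1}·y_i:
  12, 28, 6, -2  ⇒  2A = 44, A = 22.
Then Σ (x_i + x_{i+1})·c_i = -56, so x̄ = -56 / (6·22) = -14/33.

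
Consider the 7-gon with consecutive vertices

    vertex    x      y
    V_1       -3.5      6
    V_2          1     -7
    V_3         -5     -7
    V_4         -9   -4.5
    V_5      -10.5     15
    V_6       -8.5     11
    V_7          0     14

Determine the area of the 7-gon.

152.125

Apply the shoelace (surveyor's) formula: 2A = Σ (x_i·y_{i+1} − x_{i+1}·y_i), indices taken mod 7.
Cross-terms: 18.5, -42, -40.5, -182.25, 12, -119, 49  ⇒  Σ = -304.25
Area = |Σ|/2 = 152.125.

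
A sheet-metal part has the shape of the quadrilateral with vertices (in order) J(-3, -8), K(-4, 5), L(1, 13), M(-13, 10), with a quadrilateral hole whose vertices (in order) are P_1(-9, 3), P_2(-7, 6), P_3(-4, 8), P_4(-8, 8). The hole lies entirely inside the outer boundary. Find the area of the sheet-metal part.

Outer boundary:
Apply Gauss's area formula: 2A = Σ (x_i·y_{i+1} − x_{i+1}·y_i), indices taken mod 4.
J→K: (-3)(5) − (-4)(-8) = -47
K→L: (-4)(13) − (1)(5) = -57
L→M: (1)(10) − (-13)(13) = 179
M→J: (-13)(-8) − (-3)(10) = 134
Σ = 209
Area = |Σ|/2 = 104.5.
Hole:
Σ = (-33) + (-32) + (32) + (48) = 15
Area = |Σ|/2 = 7.5.
Net area = 104.5 − 7.5 = 97.

97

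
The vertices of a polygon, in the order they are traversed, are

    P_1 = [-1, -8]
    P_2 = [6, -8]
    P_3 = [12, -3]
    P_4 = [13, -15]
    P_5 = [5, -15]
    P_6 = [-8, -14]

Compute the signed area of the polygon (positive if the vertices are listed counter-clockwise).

-133.5

Σ = (56) + (78) + (-141) + (-120) + (-190) + (50) = -267
Signed area = Σ/2 = -133.5 (negative ⇒ clockwise traversal).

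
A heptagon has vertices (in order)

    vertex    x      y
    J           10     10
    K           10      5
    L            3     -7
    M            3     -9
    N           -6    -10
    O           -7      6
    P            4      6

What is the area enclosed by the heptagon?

Cross-terms: -50, -85, -6, -84, -106, -66, -20  ⇒  Σ = -417
Area = |Σ|/2 = 208.5.

208.5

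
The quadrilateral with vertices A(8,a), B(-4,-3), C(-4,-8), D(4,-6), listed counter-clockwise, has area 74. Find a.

6

Write out the shoelace sum; only the two edges meeting at A involve a:
2·Area = [(4·a − 8·(-6)) + (8·(-3) − (-4)·a)] + 76
       = 8·a + 100 = 148
⇒ a = 6.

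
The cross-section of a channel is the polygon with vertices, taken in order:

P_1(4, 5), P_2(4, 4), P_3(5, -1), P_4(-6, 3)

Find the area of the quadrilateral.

Cross-terms: -4, -24, 9, -42  ⇒  Σ = -61
Area = |Σ|/2 = 30.5.

30.5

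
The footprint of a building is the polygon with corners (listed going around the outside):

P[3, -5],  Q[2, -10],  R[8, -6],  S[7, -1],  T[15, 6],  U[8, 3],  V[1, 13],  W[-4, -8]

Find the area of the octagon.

162.5

Apply the shoelace (surveyor's) formula: 2A = Σ (x_i·y_{i+1} − x_{i+1}·y_i), indices taken mod 8.
P→Q: (3)(-10) − (2)(-5) = -20
Q→R: (2)(-6) − (8)(-10) = 68
R→S: (8)(-1) − (7)(-6) = 34
S→T: (7)(6) − (15)(-1) = 57
T→U: (15)(3) − (8)(6) = -3
U→V: (8)(13) − (1)(3) = 101
V→W: (1)(-8) − (-4)(13) = 44
W→P: (-4)(-5) − (3)(-8) = 44
Σ = 325
Area = |Σ|/2 = 162.5.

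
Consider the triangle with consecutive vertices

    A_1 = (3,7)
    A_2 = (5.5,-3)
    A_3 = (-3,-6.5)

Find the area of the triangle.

46.875

Σ = (-47.5) + (-44.75) + (-1.5) = -93.75
Area = |Σ|/2 = 46.875.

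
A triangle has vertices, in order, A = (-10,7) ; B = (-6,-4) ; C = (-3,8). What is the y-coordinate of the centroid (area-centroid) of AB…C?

Apply Gauss's area formula. First the cross-terms c_i = x_i·y_{i+1} − x_{i+1}·y_i:
  82, -60, 59  ⇒  2A = 81, A = 40.5.
Then Σ (y_i + y_{i+1})·c_i = 891, so ȳ = 891 / (6·40.5) = 11/3.

11/3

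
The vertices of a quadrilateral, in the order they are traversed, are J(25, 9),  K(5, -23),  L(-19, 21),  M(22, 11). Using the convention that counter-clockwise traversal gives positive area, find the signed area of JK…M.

Σ = (-620) + (-332) + (-671) + (-77) = -1700
Signed area = Σ/2 = -850 (negative ⇒ clockwise traversal).

-850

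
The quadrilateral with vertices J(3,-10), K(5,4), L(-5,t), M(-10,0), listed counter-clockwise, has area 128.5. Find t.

5

The doubled signed area Σ (x_i y_{i+1} − x_{i+1} y_i) is linear in t.
With t=0 it equals 182; the coefficient of t is 15 (from the two edges through L).
So 15·t + 182 = 2·128.5 = 257 ⇒ t = 5.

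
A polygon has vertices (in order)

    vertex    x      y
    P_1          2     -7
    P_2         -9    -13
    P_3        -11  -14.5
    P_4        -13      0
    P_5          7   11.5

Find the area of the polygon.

255.75

Apply the surveyor's formula: 2A = Σ (x_i·y_{i+1} − x_{i+1}·y_i), indices taken mod 5.
Σ = (-89) + (-12.5) + (-188.5) + (-149.5) + (-72) = -511.5
Area = |Σ|/2 = 255.75.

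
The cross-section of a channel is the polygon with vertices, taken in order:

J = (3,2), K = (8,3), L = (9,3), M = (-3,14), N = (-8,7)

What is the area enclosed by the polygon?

89.5

Apply the surveyor's formula: 2A = Σ (x_i·y_{i+1} − x_{i+1}·y_i), indices taken mod 5.
Σ = (-7) + (-3) + (135) + (91) + (-37) = 179
Area = |Σ|/2 = 89.5.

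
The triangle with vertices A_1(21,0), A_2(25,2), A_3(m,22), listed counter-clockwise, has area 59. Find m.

Write out the shoelace sum; only the two edges meeting at A_3 involve m:
2·Area = [(25·22 − m·2) + (m·0 − 21·22)] + 42
       = -2·m + 130 = 118
⇒ m = 6.

6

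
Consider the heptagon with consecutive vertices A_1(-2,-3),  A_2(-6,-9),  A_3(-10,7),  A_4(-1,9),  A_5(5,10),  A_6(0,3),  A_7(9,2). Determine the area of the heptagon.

A_1→A_2: (-2)(-9) − (-6)(-3) = 0
A_2→A_3: (-6)(7) − (-10)(-9) = -132
A_3→A_4: (-10)(9) − (-1)(7) = -83
A_4→A_5: (-1)(10) − (5)(9) = -55
A_5→A_6: (5)(3) − (0)(10) = 15
A_6→A_7: (0)(2) − (9)(3) = -27
A_7→A_1: (9)(-3) − (-2)(2) = -23
Σ = -305
Area = |Σ|/2 = 152.5.

152.5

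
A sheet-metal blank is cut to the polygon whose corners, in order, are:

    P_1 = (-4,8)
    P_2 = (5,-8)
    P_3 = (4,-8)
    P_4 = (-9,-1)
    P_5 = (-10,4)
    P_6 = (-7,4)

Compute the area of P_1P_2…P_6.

95

Σ = (-8) + (-8) + (-76) + (-46) + (-12) + (-40) = -190
Area = |Σ|/2 = 95.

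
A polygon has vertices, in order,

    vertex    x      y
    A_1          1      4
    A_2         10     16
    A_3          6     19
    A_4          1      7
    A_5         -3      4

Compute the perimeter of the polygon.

|A_1A_2| = √((9)² + (12)²) = √225 = 15
|A_2A_3| = √((-4)² + (3)²) = √25 = 5
|A_3A_4| = √((-5)² + (-12)²) = √169 = 13
|A_4A_5| = √((-4)² + (-3)²) = √25 = 5
|A_5A_1| = √((4)² + (0)²) = √16 = 4
Perimeter = 15 + 5 + 13 + 5 + 4 = 42.

42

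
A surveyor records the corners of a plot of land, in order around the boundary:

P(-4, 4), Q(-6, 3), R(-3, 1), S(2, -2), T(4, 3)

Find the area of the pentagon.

Apply the shoelace (surveyor's) formula: 2A = Σ (x_i·y_{i+1} − x_{i+1}·y_i), indices taken mod 5.
P→Q: (-4)(3) − (-6)(4) = 12
Q→R: (-6)(1) − (-3)(3) = 3
R→S: (-3)(-2) − (2)(1) = 4
S→T: (2)(3) − (4)(-2) = 14
T→P: (4)(4) − (-4)(3) = 28
Σ = 61
Area = |Σ|/2 = 30.5.

30.5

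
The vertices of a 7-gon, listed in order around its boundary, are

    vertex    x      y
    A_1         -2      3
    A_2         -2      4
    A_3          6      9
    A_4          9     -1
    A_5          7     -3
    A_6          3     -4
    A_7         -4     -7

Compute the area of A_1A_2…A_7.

Σ = (-2) + (-42) + (-87) + (-20) + (-19) + (-37) + (-26) = -233
Area = |Σ|/2 = 116.5.

116.5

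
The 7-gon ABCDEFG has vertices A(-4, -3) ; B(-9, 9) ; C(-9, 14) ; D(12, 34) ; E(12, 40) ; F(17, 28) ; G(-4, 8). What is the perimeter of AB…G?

|AB| = √((-5)² + (12)²) = √169 = 13
|BC| = √((0)² + (5)²) = √25 = 5
|CD| = √((21)² + (20)²) = √841 = 29
|DE| = √((0)² + (6)²) = √36 = 6
|EF| = √((5)² + (-12)²) = √169 = 13
|FG| = √((-21)² + (-20)²) = √841 = 29
|GA| = √((0)² + (-11)²) = √121 = 11
Perimeter = 13 + 5 + 29 + 6 + 13 + 29 + 11 = 106.

106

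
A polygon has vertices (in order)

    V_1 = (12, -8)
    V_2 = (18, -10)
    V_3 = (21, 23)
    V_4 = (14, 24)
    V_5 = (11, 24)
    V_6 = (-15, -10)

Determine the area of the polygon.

696

Apply Gauss's area formula: 2A = Σ (x_i·y_{i+1} − x_{i+1}·y_i), indices taken mod 6.
Σ = (24) + (624) + (182) + (72) + (250) + (240) = 1392
Area = |Σ|/2 = 696.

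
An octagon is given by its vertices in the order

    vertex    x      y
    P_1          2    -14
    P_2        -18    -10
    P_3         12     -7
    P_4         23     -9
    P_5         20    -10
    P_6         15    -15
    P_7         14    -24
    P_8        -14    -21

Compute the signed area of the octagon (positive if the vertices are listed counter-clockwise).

P_1→P_2: (2)(-10) − (-18)(-14) = -272
P_2→P_3: (-18)(-7) − (12)(-10) = 246
P_3→P_4: (12)(-9) − (23)(-7) = 53
P_4→P_5: (23)(-10) − (20)(-9) = -50
P_5→P_6: (20)(-15) − (15)(-10) = -150
P_6→P_7: (15)(-24) − (14)(-15) = -150
P_7→P_8: (14)(-21) − (-14)(-24) = -630
P_8→P_1: (-14)(-14) − (2)(-21) = 238
Σ = -715
Signed area = Σ/2 = -357.5 (negative ⇒ clockwise traversal).

-357.5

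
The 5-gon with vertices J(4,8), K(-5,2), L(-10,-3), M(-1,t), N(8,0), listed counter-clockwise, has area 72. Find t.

0

Write out the shoelace sum; only the two edges meeting at M involve t:
2·Area = [((-10)·t − (-1)·(-3)) + ((-1)·0 − 8·t)] + 147
       = -18·t + 144 = 144
⇒ t = 0.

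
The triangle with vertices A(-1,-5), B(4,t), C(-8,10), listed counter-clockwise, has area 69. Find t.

4

The doubled signed area Σ (x_i y_{i+1} − x_{i+1} y_i) is linear in t.
With t=0 it equals 110; the coefficient of t is 7 (from the two edges through B).
So 7·t + 110 = 2·69 = 138 ⇒ t = 4.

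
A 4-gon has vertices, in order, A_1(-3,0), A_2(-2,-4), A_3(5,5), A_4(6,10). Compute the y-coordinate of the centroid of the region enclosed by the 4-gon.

Apply the shoelace formula. First the cross-terms c_i = x_i·y_{i+1} − x_{i+1}·y_i:
  12, 10, 20, 30  ⇒  2A = 72, A = 36.
Then Σ (y_i + y_{i+1})·c_i = 562, so ȳ = 562 / (6·36) = 281/108.

281/108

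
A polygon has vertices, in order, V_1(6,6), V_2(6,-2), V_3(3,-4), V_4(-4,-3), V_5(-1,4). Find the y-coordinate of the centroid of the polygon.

19/35

Apply Gauss's area formula. First the cross-terms c_i = x_i·y_{i+1} − x_{i+1}·y_i:
  -48, -18, -25, -19, -30  ⇒  2A = -140, A = -70.
Then Σ (y_i + y_{i+1})·c_i = -228, so ȳ = -228 / (6·(-70)) = 19/35.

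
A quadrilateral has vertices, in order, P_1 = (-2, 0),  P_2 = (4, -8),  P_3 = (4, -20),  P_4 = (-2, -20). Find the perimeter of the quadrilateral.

48

|P_1P_2| = √((6)² + (-8)²) = √100 = 10
|P_2P_3| = √((0)² + (-12)²) = √144 = 12
|P_3P_4| = √((-6)² + (0)²) = √36 = 6
|P_4P_1| = √((0)² + (20)²) = √400 = 20
Perimeter = 10 + 12 + 6 + 20 = 48.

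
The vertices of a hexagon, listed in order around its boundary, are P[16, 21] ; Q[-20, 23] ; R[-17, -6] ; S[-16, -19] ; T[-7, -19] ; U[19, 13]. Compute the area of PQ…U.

Apply the shoelace (surveyor's) formula: 2A = Σ (x_i·y_{i+1} − x_{i+1}·y_i), indices taken mod 6.
Σ = (788) + (511) + (227) + (171) + (270) + (191) = 2158
Area = |Σ|/2 = 1079.

1079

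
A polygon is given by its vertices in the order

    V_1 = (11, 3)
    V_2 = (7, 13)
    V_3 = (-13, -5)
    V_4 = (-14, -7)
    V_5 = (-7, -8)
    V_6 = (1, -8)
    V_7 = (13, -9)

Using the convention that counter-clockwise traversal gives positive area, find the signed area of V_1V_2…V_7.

318.5

Apply the surveyor's formula: 2A = Σ (x_i·y_{i+1} − x_{i+1}·y_i), indices taken mod 7.
Σ = (122) + (134) + (21) + (63) + (64) + (95) + (138) = 637
Signed area = Σ/2 = 318.5 (positive ⇒ counter-clockwise traversal).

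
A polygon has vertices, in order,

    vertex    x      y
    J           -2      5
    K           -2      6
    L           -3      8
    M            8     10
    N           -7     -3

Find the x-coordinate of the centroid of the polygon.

Apply the surveyor's formula. First the cross-terms c_i = x_i·y_{i+1} − x_{i+1}·y_i:
  -2, 2, -94, 46, -41  ⇒  2A = -89, A = -44.5.
Then Σ (x_i + x_{i+1})·c_i = -57, so x̄ = -57 / (6·(-44.5)) = 19/89.

19/89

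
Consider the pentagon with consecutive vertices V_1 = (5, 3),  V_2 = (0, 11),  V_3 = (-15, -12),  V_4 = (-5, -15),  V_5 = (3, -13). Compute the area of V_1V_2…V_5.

V_1→V_2: (5)(11) − (0)(3) = 55
V_2→V_3: (0)(-12) − (-15)(11) = 165
V_3→V_4: (-15)(-15) − (-5)(-12) = 165
V_4→V_5: (-5)(-13) − (3)(-15) = 110
V_5→V_1: (3)(3) − (5)(-13) = 74
Σ = 569
Area = |Σ|/2 = 284.5.

284.5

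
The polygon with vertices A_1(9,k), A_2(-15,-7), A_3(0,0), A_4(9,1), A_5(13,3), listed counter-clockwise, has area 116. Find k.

Write out the shoelace sum; only the two edges meeting at A_1 involve k:
2·Area = [(13·k − 9·3) + (9·(-7) − (-15)·k)] + 14
       = 28·k + -76 = 232
⇒ k = 11.

11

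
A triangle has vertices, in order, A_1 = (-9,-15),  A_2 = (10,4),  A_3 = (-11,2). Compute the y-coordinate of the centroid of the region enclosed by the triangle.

Apply the shoelace (surveyor's) formula. First the cross-terms c_i = x_i·y_{i+1} − x_{i+1}·y_i:
  114, 64, 183  ⇒  2A = 361, A = 180.5.
Then Σ (y_i + y_{i+1})·c_i = -3249, so ȳ = -3249 / (6·180.5) = -3.

-3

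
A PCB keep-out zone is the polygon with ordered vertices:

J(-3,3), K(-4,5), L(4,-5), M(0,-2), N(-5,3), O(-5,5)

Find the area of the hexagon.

15.5

Apply the surveyor's formula: 2A = Σ (x_i·y_{i+1} − x_{i+1}·y_i), indices taken mod 6.
J→K: (-3)(5) − (-4)(3) = -3
K→L: (-4)(-5) − (4)(5) = 0
L→M: (4)(-2) − (0)(-5) = -8
M→N: (0)(3) − (-5)(-2) = -10
N→O: (-5)(5) − (-5)(3) = -10
O→J: (-5)(3) − (-3)(5) = 0
Σ = -31
Area = |Σ|/2 = 15.5.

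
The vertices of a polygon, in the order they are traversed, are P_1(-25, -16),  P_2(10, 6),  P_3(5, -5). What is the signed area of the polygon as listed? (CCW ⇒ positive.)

Σ = (10) + (-80) + (-205) = -275
Signed area = Σ/2 = -137.5 (negative ⇒ clockwise traversal).

-137.5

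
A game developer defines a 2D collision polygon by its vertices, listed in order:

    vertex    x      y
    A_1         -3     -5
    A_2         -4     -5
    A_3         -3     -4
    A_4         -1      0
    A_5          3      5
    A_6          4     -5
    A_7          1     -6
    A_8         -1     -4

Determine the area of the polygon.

42

Σ = (-5) + (1) + (-4) + (-5) + (-35) + (-19) + (-10) + (-7) = -84
Area = |Σ|/2 = 42.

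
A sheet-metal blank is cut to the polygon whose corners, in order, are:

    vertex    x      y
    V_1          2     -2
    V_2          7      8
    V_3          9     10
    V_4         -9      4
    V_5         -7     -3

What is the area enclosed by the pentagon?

114.5

Apply the surveyor's formula: 2A = Σ (x_i·y_{i+1} − x_{i+1}·y_i), indices taken mod 5.
V_1→V_2: (2)(8) − (7)(-2) = 30
V_2→V_3: (7)(10) − (9)(8) = -2
V_3→V_4: (9)(4) − (-9)(10) = 126
V_4→V_5: (-9)(-3) − (-7)(4) = 55
V_5→V_1: (-7)(-2) − (2)(-3) = 20
Σ = 229
Area = |Σ|/2 = 114.5.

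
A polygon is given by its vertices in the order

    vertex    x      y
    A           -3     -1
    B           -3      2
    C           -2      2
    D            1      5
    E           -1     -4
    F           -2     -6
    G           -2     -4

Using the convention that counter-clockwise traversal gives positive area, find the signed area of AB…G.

A→B: (-3)(2) − (-3)(-1) = -9
B→C: (-3)(2) − (-2)(2) = -2
C→D: (-2)(5) − (1)(2) = -12
D→E: (1)(-4) − (-1)(5) = 1
E→F: (-1)(-6) − (-2)(-4) = -2
F→G: (-2)(-4) − (-2)(-6) = -4
G→A: (-2)(-1) − (-3)(-4) = -10
Σ = -38
Signed area = Σ/2 = -19 (negative ⇒ clockwise traversal).

-19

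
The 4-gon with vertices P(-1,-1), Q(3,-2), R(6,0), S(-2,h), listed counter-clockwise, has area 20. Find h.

Write out the shoelace sum; only the two edges meeting at S involve h:
2·Area = [(6·h − (-2)·0) + ((-2)·(-1) − (-1)·h)] + 17
       = 7·h + 19 = 40
⇒ h = 3.

3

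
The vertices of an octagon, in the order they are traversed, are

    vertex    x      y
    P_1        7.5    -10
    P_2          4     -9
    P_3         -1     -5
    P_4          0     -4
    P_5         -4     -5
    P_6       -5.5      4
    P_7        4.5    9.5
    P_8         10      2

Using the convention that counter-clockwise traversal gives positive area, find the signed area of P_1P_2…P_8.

Apply the shoelace formula: 2A = Σ (x_i·y_{i+1} − x_{i+1}·y_i), indices taken mod 8.
P_1→P_2: (7.5)(-9) − (4)(-10) = -27.5
P_2→P_3: (4)(-5) − (-1)(-9) = -29
P_3→P_4: (-1)(-4) − (0)(-5) = 4
P_4→P_5: (0)(-5) − (-4)(-4) = -16
P_5→P_6: (-4)(4) − (-5.5)(-5) = -43.5
P_6→P_7: (-5.5)(9.5) − (4.5)(4) = -70.25
P_7→P_8: (4.5)(2) − (10)(9.5) = -86
P_8→P_1: (10)(-10) − (7.5)(2) = -115
Σ = -383.25
Signed area = Σ/2 = -191.625 (negative ⇒ clockwise traversal).

-191.625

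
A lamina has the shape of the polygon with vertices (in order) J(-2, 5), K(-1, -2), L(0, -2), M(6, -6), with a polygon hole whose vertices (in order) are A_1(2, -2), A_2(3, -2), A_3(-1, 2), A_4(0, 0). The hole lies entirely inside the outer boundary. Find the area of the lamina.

17.5

Outer boundary:
Apply Gauss's area formula: 2A = Σ (x_i·y_{i+1} − x_{i+1}·y_i), indices taken mod 4.
Σ = (9) + (2) + (12) + (18) = 41
Area = |Σ|/2 = 20.5.
Hole:
Apply the surveyor's formula: 2A = Σ (x_i·y_{i+1} − x_{i+1}·y_i), indices taken mod 4.
A_1→A_2: (2)(-2) − (3)(-2) = 2
A_2→A_3: (3)(2) − (-1)(-2) = 4
A_3→A_4: (-1)(0) − (0)(2) = 0
A_4→A_1: (0)(-2) − (2)(0) = 0
Σ = 6
Area = |Σ|/2 = 3.
Net area = 20.5 − 3 = 17.5.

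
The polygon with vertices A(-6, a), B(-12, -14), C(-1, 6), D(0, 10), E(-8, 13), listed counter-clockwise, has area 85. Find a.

6

Write out the shoelace sum; only the two edges meeting at A involve a:
2·Area = [((-8)·a − (-6)·13) + ((-6)·(-14) − (-12)·a)] + -16
       = 4·a + 146 = 170
⇒ a = 6.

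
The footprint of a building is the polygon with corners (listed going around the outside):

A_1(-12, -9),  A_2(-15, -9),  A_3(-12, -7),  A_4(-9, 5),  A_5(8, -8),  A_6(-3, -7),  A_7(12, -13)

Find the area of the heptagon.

Apply the surveyor's formula: 2A = Σ (x_i·y_{i+1} − x_{i+1}·y_i), indices taken mod 7.
Σ = (-27) + (-3) + (-123) + (32) + (-80) + (123) + (-264) = -342
Area = |Σ|/2 = 171.

171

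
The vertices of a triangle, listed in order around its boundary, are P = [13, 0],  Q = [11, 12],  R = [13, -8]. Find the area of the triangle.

Apply Gauss's area formula: 2A = Σ (x_i·y_{i+1} − x_{i+1}·y_i), indices taken mod 3.
Σ = (156) + (-244) + (104) = 16
Area = |Σ|/2 = 8.

8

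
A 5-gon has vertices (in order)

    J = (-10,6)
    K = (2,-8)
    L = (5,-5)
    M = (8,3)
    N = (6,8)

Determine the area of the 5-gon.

157.5

Σ = (68) + (30) + (55) + (46) + (116) = 315
Area = |Σ|/2 = 157.5.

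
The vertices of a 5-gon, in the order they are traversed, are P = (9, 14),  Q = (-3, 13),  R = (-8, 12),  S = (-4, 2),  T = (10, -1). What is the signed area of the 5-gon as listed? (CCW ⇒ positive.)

196

Cross-terms: 159, 68, 32, -16, 149  ⇒  Σ = 392
Signed area = Σ/2 = 196 (positive ⇒ counter-clockwise traversal).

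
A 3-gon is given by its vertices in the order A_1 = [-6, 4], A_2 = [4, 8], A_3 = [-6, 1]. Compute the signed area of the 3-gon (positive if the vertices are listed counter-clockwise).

-15

Cross-terms: -64, 52, -18  ⇒  Σ = -30
Signed area = Σ/2 = -15 (negative ⇒ clockwise traversal).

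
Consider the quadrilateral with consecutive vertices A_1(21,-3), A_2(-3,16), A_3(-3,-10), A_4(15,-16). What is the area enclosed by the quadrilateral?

447

A_1→A_2: (21)(16) − (-3)(-3) = 327
A_2→A_3: (-3)(-10) − (-3)(16) = 78
A_3→A_4: (-3)(-16) − (15)(-10) = 198
A_4→A_1: (15)(-3) − (21)(-16) = 291
Σ = 894
Area = |Σ|/2 = 447.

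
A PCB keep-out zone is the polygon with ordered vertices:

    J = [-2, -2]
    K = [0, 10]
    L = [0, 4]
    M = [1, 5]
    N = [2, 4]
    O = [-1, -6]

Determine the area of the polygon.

Σ = (-20) + (0) + (-4) + (-6) + (-8) + (-10) = -48
Area = |Σ|/2 = 24.

24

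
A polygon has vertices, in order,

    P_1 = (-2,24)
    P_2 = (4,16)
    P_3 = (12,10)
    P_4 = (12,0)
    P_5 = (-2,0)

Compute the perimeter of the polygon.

|P_1P_2| = √((6)² + (-8)²) = √100 = 10
|P_2P_3| = √((8)² + (-6)²) = √100 = 10
|P_3P_4| = √((0)² + (-10)²) = √100 = 10
|P_4P_5| = √((-14)² + (0)²) = √196 = 14
|P_5P_1| = √((0)² + (24)²) = √576 = 24
Perimeter = 10 + 10 + 10 + 14 + 24 = 68.

68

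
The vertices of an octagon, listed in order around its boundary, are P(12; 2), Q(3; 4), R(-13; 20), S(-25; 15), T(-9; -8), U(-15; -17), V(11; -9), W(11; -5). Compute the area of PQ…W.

Σ = (42) + (112) + (305) + (335) + (33) + (322) + (44) + (82) = 1275
Area = |Σ|/2 = 637.5.

637.5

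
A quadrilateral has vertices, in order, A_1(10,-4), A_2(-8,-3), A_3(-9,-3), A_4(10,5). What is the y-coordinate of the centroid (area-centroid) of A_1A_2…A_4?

Apply Gauss's area formula. First the cross-terms c_i = x_i·y_{i+1} − x_{i+1}·y_i:
  -62, -3, -15, -90  ⇒  2A = -170, A = -85.
Then Σ (y_i + y_{i+1})·c_i = 332, so ȳ = 332 / (6·(-85)) = -166/255.

-166/255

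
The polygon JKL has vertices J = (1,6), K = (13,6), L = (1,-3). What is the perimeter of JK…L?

36

|JK| = √((12)² + (0)²) = √144 = 12
|KL| = √((-12)² + (-9)²) = √225 = 15
|LJ| = √((0)² + (9)²) = √81 = 9
Perimeter = 12 + 15 + 9 = 36.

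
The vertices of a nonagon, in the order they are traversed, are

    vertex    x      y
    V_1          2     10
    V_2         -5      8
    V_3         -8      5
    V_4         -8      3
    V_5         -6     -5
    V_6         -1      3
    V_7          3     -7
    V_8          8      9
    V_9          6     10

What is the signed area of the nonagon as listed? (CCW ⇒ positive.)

151.5

Apply the shoelace (surveyor's) formula: 2A = Σ (x_i·y_{i+1} − x_{i+1}·y_i), indices taken mod 9.
V_1→V_2: (2)(8) − (-5)(10) = 66
V_2→V_3: (-5)(5) − (-8)(8) = 39
V_3→V_4: (-8)(3) − (-8)(5) = 16
V_4→V_5: (-8)(-5) − (-6)(3) = 58
V_5→V_6: (-6)(3) − (-1)(-5) = -23
V_6→V_7: (-1)(-7) − (3)(3) = -2
V_7→V_8: (3)(9) − (8)(-7) = 83
V_8→V_9: (8)(10) − (6)(9) = 26
V_9→V_1: (6)(10) − (2)(10) = 40
Σ = 303
Signed area = Σ/2 = 151.5 (positive ⇒ counter-clockwise traversal).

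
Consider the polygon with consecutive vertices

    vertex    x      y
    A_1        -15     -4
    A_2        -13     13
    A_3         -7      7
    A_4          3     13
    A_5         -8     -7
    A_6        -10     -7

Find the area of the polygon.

Apply the shoelace (surveyor's) formula: 2A = Σ (x_i·y_{i+1} − x_{i+1}·y_i), indices taken mod 6.
Σ = (-247) + (0) + (-112) + (83) + (-14) + (-65) = -355
Area = |Σ|/2 = 177.5.

177.5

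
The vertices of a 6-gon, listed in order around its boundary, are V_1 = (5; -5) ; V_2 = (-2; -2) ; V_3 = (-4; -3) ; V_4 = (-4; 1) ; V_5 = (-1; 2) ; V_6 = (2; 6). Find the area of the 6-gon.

47.5

Cross-terms: -20, -2, -16, -7, -10, -40  ⇒  Σ = -95
Area = |Σ|/2 = 47.5.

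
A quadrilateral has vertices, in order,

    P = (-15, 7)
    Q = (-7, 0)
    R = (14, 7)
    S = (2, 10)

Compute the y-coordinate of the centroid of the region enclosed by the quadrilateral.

17/3

Apply the surveyor's formula. First the cross-terms c_i = x_i·y_{i+1} − x_{i+1}·y_i:
  49, -49, 126, 164  ⇒  2A = 290, A = 145.
Then Σ (y_i + y_{i+1})·c_i = 4930, so ȳ = 4930 / (6·145) = 17/3.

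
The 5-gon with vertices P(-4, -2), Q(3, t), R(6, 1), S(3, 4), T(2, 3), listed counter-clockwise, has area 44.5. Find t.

-5

The doubled signed area Σ (x_i y_{i+1} − x_{i+1} y_i) is linear in t.
With t=0 it equals 39; the coefficient of t is -10 (from the two edges through Q).
So -10·t + 39 = 2·44.5 = 89 ⇒ t = -5.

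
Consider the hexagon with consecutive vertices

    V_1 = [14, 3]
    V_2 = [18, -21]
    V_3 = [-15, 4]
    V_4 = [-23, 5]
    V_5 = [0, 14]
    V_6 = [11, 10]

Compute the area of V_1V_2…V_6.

578.5

Apply Gauss's area formula: 2A = Σ (x_i·y_{i+1} − x_{i+1}·y_i), indices taken mod 6.
V_1→V_2: (14)(-21) − (18)(3) = -348
V_2→V_3: (18)(4) − (-15)(-21) = -243
V_3→V_4: (-15)(5) − (-23)(4) = 17
V_4→V_5: (-23)(14) − (0)(5) = -322
V_5→V_6: (0)(10) − (11)(14) = -154
V_6→V_1: (11)(3) − (14)(10) = -107
Σ = -1157
Area = |Σ|/2 = 578.5.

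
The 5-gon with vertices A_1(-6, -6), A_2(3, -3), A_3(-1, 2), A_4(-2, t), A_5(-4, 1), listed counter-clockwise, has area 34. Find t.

-1

The doubled signed area Σ (x_i y_{i+1} − x_{i+1} y_i) is linear in t.
With t=0 it equals 71; the coefficient of t is 3 (from the two edges through A_4).
So 3·t + 71 = 2·34 = 68 ⇒ t = -1.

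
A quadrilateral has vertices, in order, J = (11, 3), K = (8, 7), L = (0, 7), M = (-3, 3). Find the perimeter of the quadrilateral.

32

|JK| = √((-3)² + (4)²) = √25 = 5
|KL| = √((-8)² + (0)²) = √64 = 8
|LM| = √((-3)² + (-4)²) = √25 = 5
|MJ| = √((14)² + (0)²) = √196 = 14
Perimeter = 5 + 8 + 5 + 14 = 32.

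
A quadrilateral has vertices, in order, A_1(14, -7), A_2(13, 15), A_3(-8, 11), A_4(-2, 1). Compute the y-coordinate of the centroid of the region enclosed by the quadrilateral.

1569/289

Apply the shoelace formula. First the cross-terms c_i = x_i·y_{i+1} − x_{i+1}·y_i:
  301, 263, 14, 0  ⇒  2A = 578, A = 289.
Then Σ (y_i + y_{i+1})·c_i = 9414, so ȳ = 9414 / (6·289) = 1569/289.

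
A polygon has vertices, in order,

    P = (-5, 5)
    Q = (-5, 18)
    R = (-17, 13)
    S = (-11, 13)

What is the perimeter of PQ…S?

|PQ| = √((0)² + (13)²) = √169 = 13
|QR| = √((-12)² + (-5)²) = √169 = 13
|RS| = √((6)² + (0)²) = √36 = 6
|SP| = √((6)² + (-8)²) = √100 = 10
Perimeter = 13 + 13 + 6 + 10 = 42.

42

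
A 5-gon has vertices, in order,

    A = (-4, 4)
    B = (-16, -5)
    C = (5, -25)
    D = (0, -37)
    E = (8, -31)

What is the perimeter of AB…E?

104

|AB| = √((-12)² + (-9)²) = √225 = 15
|BC| = √((21)² + (-20)²) = √841 = 29
|CD| = √((-5)² + (-12)²) = √169 = 13
|DE| = √((8)² + (6)²) = √100 = 10
|EA| = √((-12)² + (35)²) = √1369 = 37
Perimeter = 15 + 29 + 13 + 10 + 37 = 104.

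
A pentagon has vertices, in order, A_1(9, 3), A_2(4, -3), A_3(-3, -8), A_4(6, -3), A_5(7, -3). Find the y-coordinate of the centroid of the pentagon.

Apply the shoelace formula. First the cross-terms c_i = x_i·y_{i+1} − x_{i+1}·y_i:
  -39, -41, 57, 3, 48  ⇒  2A = 28, A = 14.
Then Σ (y_i + y_{i+1})·c_i = -194, so ȳ = -194 / (6·14) = -97/42.

-97/42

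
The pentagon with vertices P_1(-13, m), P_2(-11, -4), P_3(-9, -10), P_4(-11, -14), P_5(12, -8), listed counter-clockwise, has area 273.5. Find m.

11

The doubled signed area Σ (x_i y_{i+1} − x_{i+1} y_i) is linear in m.
With m=0 it equals 294; the coefficient of m is 23 (from the two edges through P_1).
So 23·m + 294 = 2·273.5 = 547 ⇒ m = 11.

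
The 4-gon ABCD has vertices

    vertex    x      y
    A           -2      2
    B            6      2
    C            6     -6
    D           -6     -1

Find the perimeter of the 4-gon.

|AB| = √((8)² + (0)²) = √64 = 8
|BC| = √((0)² + (-8)²) = √64 = 8
|CD| = √((-12)² + (5)²) = √169 = 13
|DA| = √((4)² + (3)²) = √25 = 5
Perimeter = 8 + 8 + 13 + 5 = 34.

34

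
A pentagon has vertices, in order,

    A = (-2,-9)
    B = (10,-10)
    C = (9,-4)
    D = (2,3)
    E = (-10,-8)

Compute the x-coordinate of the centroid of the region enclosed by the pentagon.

Apply the surveyor's formula. First the cross-terms c_i = x_i·y_{i+1} − x_{i+1}·y_i:
  110, 50, 35, 14, 74  ⇒  2A = 283, A = 141.5.
Then Σ (x_i + x_{i+1})·c_i = 1215, so x̄ = 1215 / (6·141.5) = 405/283.

405/283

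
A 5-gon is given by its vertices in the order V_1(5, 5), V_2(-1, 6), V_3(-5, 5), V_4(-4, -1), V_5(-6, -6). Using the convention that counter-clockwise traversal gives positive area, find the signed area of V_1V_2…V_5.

51.5

Σ = (35) + (25) + (25) + (18) + (0) = 103
Signed area = Σ/2 = 51.5 (positive ⇒ counter-clockwise traversal).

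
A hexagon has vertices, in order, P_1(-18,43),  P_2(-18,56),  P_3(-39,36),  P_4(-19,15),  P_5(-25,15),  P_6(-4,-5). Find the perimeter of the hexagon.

156

|P_1P_2| = √((0)² + (13)²) = √169 = 13
|P_2P_3| = √((-21)² + (-20)²) = √841 = 29
|P_3P_4| = √((20)² + (-21)²) = √841 = 29
|P_4P_5| = √((-6)² + (0)²) = √36 = 6
|P_5P_6| = √((21)² + (-20)²) = √841 = 29
|P_6P_1| = √((-14)² + (48)²) = √2500 = 50
Perimeter = 13 + 29 + 29 + 6 + 29 + 50 = 156.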